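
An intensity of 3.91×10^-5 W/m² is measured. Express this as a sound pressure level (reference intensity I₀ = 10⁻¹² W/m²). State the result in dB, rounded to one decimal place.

75.9 dB

I/I₀ = 3.91×10^-5/10⁻¹² = 3.91×10^7, and L = 10·log₁₀(I/I₀).
L = 10·(0.5922 + 7) = 75.92 dB.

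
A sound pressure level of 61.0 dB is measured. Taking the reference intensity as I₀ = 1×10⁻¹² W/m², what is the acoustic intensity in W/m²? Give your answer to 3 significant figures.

1.26e-06 W/m²

I/I₀ = 10^(61.0/10) = 1.259e+06, so I = 1.259e+06 × 10⁻¹² W/m².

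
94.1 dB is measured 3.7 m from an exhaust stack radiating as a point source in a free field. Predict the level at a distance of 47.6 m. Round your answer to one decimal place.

71.9 dB

Spherical spreading from a point source gives a 20·log₁₀(r₂/r₁) drop.
L₂ = 94.1 − 20·log₁₀(47.6/3.7) = 94.1 − 22.188 = 71.91 dB.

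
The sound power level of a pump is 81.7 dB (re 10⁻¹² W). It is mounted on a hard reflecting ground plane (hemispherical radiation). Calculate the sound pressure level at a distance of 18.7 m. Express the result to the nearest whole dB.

L_p = L_w − 10·log₁₀(2π·r²) with r = 18.7 m.
2π·r² = 2197 m², 10·log₁₀ of that is 33.419 dB.
L_p = 81.7 − 33.419 = 48.28 dB.

48 dB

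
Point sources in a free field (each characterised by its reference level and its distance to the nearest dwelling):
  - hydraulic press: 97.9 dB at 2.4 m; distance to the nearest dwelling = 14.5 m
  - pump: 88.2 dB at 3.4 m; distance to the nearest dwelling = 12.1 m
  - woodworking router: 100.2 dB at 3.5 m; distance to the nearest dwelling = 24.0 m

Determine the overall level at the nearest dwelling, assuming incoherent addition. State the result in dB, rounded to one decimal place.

First find each source's level at the receiver (point-source: −20·log₁₀(r/r_ref)), then combine on an intensity basis.
hydraulic press: 97.9 − 20·log₁₀(14.5/2.4) = 97.9 − 15.62 = 82.28 dB.
pump: 88.2 − 20·log₁₀(12.1/3.4) = 88.2 − 11.03 = 77.17 dB.
woodworking router: 100.2 − 20·log₁₀(24.0/3.5) = 100.2 − 16.72 = 83.48 dB.
Σ 10^(L/10) = 4.438e+08 → L_total = 10·log₁₀(4.438e+08) = 86.47 dB.

86.5 dB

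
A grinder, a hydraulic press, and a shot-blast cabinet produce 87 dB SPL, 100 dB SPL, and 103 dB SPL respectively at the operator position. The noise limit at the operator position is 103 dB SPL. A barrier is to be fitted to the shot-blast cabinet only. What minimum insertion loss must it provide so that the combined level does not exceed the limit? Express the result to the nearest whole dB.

3 dB

Everything except the shot-blast cabinet sums to 10^(87/10) + 10^(100/10) = 1.050e+10 in linear terms, 100.21 dB SPL.
To meet 103 dB SPL overall, the treated shot-blast cabinet may contribute at most 10^(103/10) − 1.050e+10 = 9.451e+09, i.e. 99.75 dB SPL.
So the shot-blast cabinet must be reduced from 103 to 99.75 dB SPL: IL = 3.25 dB.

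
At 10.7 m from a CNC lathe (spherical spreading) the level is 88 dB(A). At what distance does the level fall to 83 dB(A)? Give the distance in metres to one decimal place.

The 5.0 dB drop corresponds to a distance ratio of 10^(5.0/20) for a point source.
r₂ = 10.7·10^((88−83)/20) = 10.7·10^(5.0/20) = 19.03 m.

19.0 m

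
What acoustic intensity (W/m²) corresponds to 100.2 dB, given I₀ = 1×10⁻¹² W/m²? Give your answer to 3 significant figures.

0.0105 W/m²

L = 10·log₁₀(I/I₀) ⇒ I = I₀·10^(L/10) = 10⁻¹² × 10^10.02.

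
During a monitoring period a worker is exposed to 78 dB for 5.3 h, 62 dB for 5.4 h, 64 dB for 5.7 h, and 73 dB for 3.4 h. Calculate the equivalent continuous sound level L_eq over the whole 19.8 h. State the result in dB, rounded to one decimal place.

73.3 dB

L_eq = 10·log₁₀[(1/T)·Σ tᵢ·10^(Lᵢ/10)] with T = 19.8 h.
Σ tᵢ·10^(Lᵢ/10) = 5.3·10^(78/10) + 5.4·10^(62/10) + 5.7·10^(64/10) + 3.4·10^(73/10) = 4.251e+08.
L_eq = 10·log₁₀(4.251e+08/19.8) = 73.32 dB.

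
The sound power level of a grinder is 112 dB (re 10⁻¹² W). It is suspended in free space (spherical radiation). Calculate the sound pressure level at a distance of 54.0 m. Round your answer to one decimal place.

L_p = L_w − 10·log₁₀(4π·r²) with r = 54.0 m.
4π·r² = 3.664e+04 m², 10·log₁₀ of that is 45.640 dB.
L_p = 112 − 45.640 = 66.36 dB.

66.4 dB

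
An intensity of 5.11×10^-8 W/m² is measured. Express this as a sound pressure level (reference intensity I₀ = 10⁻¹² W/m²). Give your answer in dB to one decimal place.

47.1 dB

Dividing by I₀ shifts the exponent by 12: I/I₀ = 5.11×10^4.
L = 10·(0.7084 + 4) = 47.08 dB.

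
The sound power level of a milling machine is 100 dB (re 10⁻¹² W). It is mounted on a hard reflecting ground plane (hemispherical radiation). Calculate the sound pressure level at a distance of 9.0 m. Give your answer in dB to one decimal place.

L_p = L_w − 10·log₁₀(2π·r²) with r = 9.0 m.
2π·r² = 508.9 m², 10·log₁₀ of that is 27.067 dB.
L_p = 100 − 27.067 = 72.93 dB.

72.9 dB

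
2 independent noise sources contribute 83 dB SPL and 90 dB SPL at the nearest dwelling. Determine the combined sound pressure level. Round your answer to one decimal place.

For uncorrelated sources the intensities add, so convert each level to linear form, sum, and take 10·log₁₀ of the total.
Σ 10^(L/10) = 10^(83/10) + 10^(90/10) = 1.200e+09.
L_total = 10·log₁₀(1.200e+09) = 90.79 dB SPL.

90.8 dB SPL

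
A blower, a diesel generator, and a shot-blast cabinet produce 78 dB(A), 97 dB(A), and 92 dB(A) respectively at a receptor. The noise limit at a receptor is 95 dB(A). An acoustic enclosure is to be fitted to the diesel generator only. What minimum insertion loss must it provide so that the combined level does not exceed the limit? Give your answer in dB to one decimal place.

The untreated sources together contribute 10^(78/10) + 10^(92/10) = 1.648e+09, i.e. 92.17 dB(A).
The limit corresponds to 10^(95/10) = 3.162e+09; subtracting the fixed part leaves 1.514e+09 for the diesel generator, i.e. 91.80 dB(A).
Required insertion loss = 97 − 91.80 = 5.20 dB.

5.2 dB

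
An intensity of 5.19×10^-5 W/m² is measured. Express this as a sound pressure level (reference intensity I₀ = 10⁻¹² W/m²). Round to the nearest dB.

Dividing by I₀ shifts the exponent by 12: I/I₀ = 5.19×10^7.
L = 10·(0.7152 + 7) = 77.15 dB.

77 dB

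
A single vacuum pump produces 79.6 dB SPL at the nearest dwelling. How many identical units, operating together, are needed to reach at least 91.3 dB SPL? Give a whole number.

15

N identical sources give L₁ + 10·log₁₀ N, so require 10·log₁₀ N ≥ 91.3 − 79.6 = 11.7 dB.
N ≥ 10^(11.7/10) = 14.791, so N = 15.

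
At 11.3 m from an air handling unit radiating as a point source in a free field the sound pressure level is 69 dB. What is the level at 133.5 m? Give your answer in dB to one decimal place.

For a point source, L₂ = L₁ − 20·log₁₀(r₂/r₁).
L₂ = 69 − 20·log₁₀(133.5/11.3) = 69 − 21.448 = 47.55 dB.

47.6 dB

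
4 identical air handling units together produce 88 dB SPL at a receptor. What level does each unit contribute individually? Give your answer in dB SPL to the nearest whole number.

82 dB SPL

Dividing the total intensity by 4 lowers the level by 10·log₁₀ 4 = 6.021 dB: L₁ = 88 − 6.021.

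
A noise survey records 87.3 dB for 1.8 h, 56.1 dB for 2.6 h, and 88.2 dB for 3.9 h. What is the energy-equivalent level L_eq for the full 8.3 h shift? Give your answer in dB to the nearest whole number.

86 dB

The energy average is taken in the linear domain: L_eq = 10·log₁₀[(Σ tᵢ·10^(Lᵢ/10))/T], T = 8.3 h.
Σ tᵢ·10^(Lᵢ/10) = 1.8·10^(87.3/10) + 2.6·10^(56.1/10) + 3.9·10^(88.2/10) = 3.544e+09.
L_eq = 10·log₁₀(3.544e+09/8.3) = 86.30 dB.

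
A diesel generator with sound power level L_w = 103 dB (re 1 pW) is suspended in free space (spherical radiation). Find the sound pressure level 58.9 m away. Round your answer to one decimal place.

Free-field spherical radiation: L_p = L_w − 10·log₁₀(4π·r²), r = 58.9 m.
4π·r² = 4.36e+04 m², 10·log₁₀ of that is 46.394 dB.
L_p = 103 − 46.394 = 56.61 dB.

56.6 dB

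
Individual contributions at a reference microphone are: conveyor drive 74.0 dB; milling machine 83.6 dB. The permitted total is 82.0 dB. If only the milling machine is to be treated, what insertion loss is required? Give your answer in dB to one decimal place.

Everything except the milling machine sums to 10^(74.0/10) = 2.512e+07 in linear terms, 74.00 dB.
The limit corresponds to 10^(82.0/10) = 1.585e+08; subtracting the fixed part leaves 1.334e+08 for the milling machine, i.e. 81.25 dB.
So the milling machine must be reduced from 83.6 to 81.25 dB: IL = 2.35 dB.

2.3 dB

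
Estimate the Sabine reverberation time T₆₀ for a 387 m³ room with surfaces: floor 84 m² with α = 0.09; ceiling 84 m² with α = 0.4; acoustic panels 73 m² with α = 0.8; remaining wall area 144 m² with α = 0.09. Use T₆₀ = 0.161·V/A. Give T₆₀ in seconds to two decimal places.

0.55 s

Total absorption A = 84·0.09 + 84·0.4 + 73·0.8 + 144·0.09 = 112.52 m² sabins.
T₆₀ = 0.161·V/A = 0.161·387/112.52 = 0.554 s.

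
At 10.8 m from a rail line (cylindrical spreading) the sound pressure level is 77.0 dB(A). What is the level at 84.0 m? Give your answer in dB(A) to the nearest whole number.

68 dB(A)

Cylindrical spreading from a line source gives a 10·log₁₀(r₂/r₁) drop.
L₂ = 77.0 − 10·log₁₀(84.0/10.8) = 77.0 − 8.909 = 68.09 dB(A).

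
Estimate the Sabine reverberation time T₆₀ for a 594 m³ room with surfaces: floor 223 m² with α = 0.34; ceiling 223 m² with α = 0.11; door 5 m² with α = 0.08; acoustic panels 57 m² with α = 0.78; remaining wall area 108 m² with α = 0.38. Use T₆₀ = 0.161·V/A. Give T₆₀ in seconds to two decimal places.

0.51 s

A = Σ Sᵢαᵢ = 223·0.34 + 223·0.11 + 5·0.08 + 57·0.78 + 108·0.38 = 186.25 m².
T₆₀ = 0.161 × 594 / 186.25 = 0.513 s.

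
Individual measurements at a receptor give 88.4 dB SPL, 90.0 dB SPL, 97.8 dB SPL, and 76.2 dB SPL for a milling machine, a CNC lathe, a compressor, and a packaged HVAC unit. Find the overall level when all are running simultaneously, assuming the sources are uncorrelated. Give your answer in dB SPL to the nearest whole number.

Incoherent sources combine by intensity addition: L_total = 10·log₁₀(Σ 10^(L_i/10)).
Σ 10^(L/10) = 10^(88.4/10) + 10^(90.0/10) + 10^(97.8/10) + 10^(76.2/10) = 7.759e+09.
L_total = 10·log₁₀(7.759e+09) = 98.90 dB SPL.

99 dB SPL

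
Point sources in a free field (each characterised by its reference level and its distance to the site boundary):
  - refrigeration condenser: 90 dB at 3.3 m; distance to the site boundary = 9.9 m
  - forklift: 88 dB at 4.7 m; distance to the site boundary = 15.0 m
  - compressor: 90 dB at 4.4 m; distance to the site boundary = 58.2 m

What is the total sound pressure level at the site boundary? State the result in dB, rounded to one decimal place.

82.5 dB

Apply inverse-square spreading to bring every level to the receiver, then sum 10^(L/10).
refrigeration condenser: 90 − 20·log₁₀(9.9/3.3) = 90 − 9.54 = 80.46 dB.
forklift: 88 − 20·log₁₀(15.0/4.7) = 88 − 10.08 = 77.92 dB.
compressor: 90 − 20·log₁₀(58.2/4.4) = 90 − 22.43 = 67.57 dB.
Σ 10^(L/10) = 1.788e+08 → L_total = 10·log₁₀(1.788e+08) = 82.52 dB.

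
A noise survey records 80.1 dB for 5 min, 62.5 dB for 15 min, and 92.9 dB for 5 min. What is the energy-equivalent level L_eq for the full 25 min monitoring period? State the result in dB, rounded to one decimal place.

L_eq = 10·log₁₀[(1/T)·Σ tᵢ·10^(Lᵢ/10)] with T = 25 min.
Σ tᵢ·10^(Lᵢ/10) = 5·10^(80.1/10) + 15·10^(62.5/10) + 5·10^(92.9/10) = 1.029e+10.
L_eq = 10·log₁₀(1.029e+10/25) = 86.14 dB.

86.1 dB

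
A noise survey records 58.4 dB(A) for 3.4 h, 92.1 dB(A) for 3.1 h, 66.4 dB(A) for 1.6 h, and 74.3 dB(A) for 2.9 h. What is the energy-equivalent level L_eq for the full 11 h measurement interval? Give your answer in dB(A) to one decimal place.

86.7 dB(A)

Weight each interval's intensity by its duration and average over T = 11 h:
Σ tᵢ·10^(Lᵢ/10) = 3.4·10^(58.4/10) + 3.1·10^(92.1/10) + 1.6·10^(66.4/10) + 2.9·10^(74.3/10) = 5.115e+09.
L_eq = 10·log₁₀(5.115e+09/11) = 86.67 dB(A).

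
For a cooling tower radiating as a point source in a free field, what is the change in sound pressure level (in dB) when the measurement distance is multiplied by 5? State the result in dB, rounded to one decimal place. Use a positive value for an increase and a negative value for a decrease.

A point source loses 6 dB per doubling of distance; generally ΔL = −20·log₁₀(r₂/r₁).
ΔL = −20·log₁₀(5) = -13.98 dB.

-14.0 dB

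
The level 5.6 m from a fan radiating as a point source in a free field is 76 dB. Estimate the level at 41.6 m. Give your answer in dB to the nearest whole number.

59 dB

Spherical spreading from a point source gives a 20·log₁₀(r₂/r₁) drop.
L₂ = 76 − 20·log₁₀(41.6/5.6) = 76 − 17.418 = 58.58 dB.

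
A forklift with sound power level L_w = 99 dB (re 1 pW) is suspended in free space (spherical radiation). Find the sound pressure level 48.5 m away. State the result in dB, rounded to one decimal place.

Free-field spherical radiation: L_p = L_w − 10·log₁₀(4π·r²), r = 48.5 m.
4π·r² = 2.956e+04 m², 10·log₁₀ of that is 44.707 dB.
L_p = 99 − 44.707 = 54.29 dB.

54.3 dB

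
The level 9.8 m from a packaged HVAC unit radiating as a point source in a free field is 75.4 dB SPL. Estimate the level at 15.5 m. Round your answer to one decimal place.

For a point source, L₂ = L₁ − 20·log₁₀(r₂/r₁).
L₂ = 75.4 − 20·log₁₀(15.5/9.8) = 75.4 − 3.982 = 71.42 dB SPL.

71.4 dB SPL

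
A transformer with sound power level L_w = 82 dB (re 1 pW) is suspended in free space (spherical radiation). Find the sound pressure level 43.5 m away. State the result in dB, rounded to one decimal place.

38.2 dB

Free-field spherical radiation: L_p = L_w − 10·log₁₀(4π·r²), r = 43.5 m.
4π·r² = 2.378e+04 m², 10·log₁₀ of that is 43.762 dB.
L_p = 82 − 43.762 = 38.24 dB.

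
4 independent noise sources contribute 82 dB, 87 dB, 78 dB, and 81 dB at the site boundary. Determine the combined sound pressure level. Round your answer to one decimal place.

For uncorrelated sources the intensities add, so convert each level to linear form, sum, and take 10·log₁₀ of the total.
Σ 10^(L/10) = 10^(82/10) + 10^(87/10) + 10^(78/10) + 10^(81/10) = 8.487e+08.
L_total = 10·log₁₀(8.487e+08) = 89.29 dB.

89.3 dB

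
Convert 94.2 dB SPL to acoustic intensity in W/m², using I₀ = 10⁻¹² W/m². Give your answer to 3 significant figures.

I/I₀ = 10^(94.2/10) = 2.63e+09, so I = 2.63e+09 × 10⁻¹² W/m².

0.00263 W/m²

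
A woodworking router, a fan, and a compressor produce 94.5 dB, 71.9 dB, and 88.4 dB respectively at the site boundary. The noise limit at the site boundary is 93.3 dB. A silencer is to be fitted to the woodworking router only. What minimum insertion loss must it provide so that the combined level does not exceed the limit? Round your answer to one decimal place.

2.9 dB

The untreated sources together contribute 10^(71.9/10) + 10^(88.4/10) = 7.073e+08, i.e. 88.50 dB.
The limit corresponds to 10^(93.3/10) = 2.138e+09; subtracting the fixed part leaves 1.431e+09 for the woodworking router, i.e. 91.56 dB.
So the woodworking router must be reduced from 94.5 to 91.56 dB: IL = 2.94 dB.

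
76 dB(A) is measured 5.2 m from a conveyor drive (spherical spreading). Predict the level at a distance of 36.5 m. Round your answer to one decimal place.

59.1 dB(A)

For a point source, L₂ = L₁ − 20·log₁₀(r₂/r₁).
L₂ = 76 − 20·log₁₀(36.5/5.2) = 76 − 16.926 = 59.07 dB(A).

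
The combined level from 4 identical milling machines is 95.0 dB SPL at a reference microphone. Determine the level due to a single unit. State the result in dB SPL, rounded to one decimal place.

89.0 dB SPL

For N identical incoherent sources L_total = L₁ + 10·log₁₀ N, so L₁ = 95.0 − 10·log₁₀(4) = 95.0 − 6.021.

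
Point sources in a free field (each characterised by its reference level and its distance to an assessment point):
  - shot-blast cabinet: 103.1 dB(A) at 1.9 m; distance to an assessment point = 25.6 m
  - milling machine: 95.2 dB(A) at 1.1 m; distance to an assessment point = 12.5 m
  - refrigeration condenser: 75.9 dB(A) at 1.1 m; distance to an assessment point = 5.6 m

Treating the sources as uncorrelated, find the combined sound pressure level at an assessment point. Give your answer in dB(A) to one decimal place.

Propagate each source to the receiver with L = L_ref − 20·log₁₀(r/r_ref), then add intensities.
shot-blast cabinet: 103.1 − 20·log₁₀(25.6/1.9) = 103.1 − 22.59 = 80.51 dB(A).
milling machine: 95.2 − 20·log₁₀(12.5/1.1) = 95.2 − 21.11 = 74.09 dB(A).
refrigeration condenser: 75.9 − 20·log₁₀(5.6/1.1) = 75.9 − 14.14 = 61.76 dB(A).
Σ 10^(L/10) = 1.396e+08 → L_total = 10·log₁₀(1.396e+08) = 81.45 dB(A).

81.4 dB(A)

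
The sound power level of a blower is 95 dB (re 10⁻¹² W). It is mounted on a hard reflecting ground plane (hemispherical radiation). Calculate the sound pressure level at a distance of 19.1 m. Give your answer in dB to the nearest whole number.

61 dB

The power spreads over a hemisphere of area 2π·r², so L_p = L_w − 10·log₁₀(2π·r²).
2π·r² = 2292 m², 10·log₁₀ of that is 33.602 dB.
L_p = 95 − 33.602 = 61.40 dB.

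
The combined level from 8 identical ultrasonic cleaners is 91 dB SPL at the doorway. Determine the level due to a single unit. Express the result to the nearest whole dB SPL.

82 dB SPL

Dividing the total intensity by 8 lowers the level by 10·log₁₀ 8 = 9.031 dB: L₁ = 91 − 9.031.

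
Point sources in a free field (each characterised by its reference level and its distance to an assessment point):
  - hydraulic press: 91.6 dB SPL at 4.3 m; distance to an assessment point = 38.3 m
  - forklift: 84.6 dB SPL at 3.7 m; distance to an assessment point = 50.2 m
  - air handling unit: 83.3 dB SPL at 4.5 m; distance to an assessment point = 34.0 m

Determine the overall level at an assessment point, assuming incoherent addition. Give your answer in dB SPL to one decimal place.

Propagate each source to the receiver with L = L_ref − 20·log₁₀(r/r_ref), then add intensities.
hydraulic press: 91.6 − 20·log₁₀(38.3/4.3) = 91.6 − 18.99 = 72.61 dB SPL.
forklift: 84.6 − 20·log₁₀(50.2/3.7) = 84.6 − 22.65 = 61.95 dB SPL.
air handling unit: 83.3 − 20·log₁₀(34.0/4.5) = 83.3 − 17.57 = 65.73 dB SPL.
Σ 10^(L/10) = 2.353e+07 → L_total = 10·log₁₀(2.353e+07) = 73.72 dB SPL.

73.7 dB SPL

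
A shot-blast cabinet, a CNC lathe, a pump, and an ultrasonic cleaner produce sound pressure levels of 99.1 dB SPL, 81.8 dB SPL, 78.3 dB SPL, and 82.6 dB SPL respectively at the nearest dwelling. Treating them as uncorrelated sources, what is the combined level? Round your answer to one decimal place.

99.3 dB SPL

Incoherent sources combine by intensity addition: L_total = 10·log₁₀(Σ 10^(L_i/10)).
Σ 10^(L/10) = 10^(99.1/10) + 10^(81.8/10) + 10^(78.3/10) + 10^(82.6/10) = 8.529e+09.
L_total = 10·log₁₀(8.529e+09) = 99.31 dB SPL.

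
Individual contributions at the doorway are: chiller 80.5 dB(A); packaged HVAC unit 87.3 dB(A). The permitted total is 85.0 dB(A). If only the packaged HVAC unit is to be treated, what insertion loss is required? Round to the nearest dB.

4 dB

Everything except the packaged HVAC unit sums to 10^(80.5/10) = 1.122e+08 in linear terms, 80.50 dB(A).
To meet 85.0 dB(A) overall, the treated packaged HVAC unit may contribute at most 10^(85.0/10) − 1.122e+08 = 2.040e+08, i.e. 83.10 dB(A).
Required insertion loss = 87.3 − 83.10 = 4.20 dB.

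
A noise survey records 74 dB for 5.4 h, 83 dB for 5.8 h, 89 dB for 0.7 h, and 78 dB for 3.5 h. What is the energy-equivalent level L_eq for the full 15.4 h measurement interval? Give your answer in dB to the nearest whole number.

81 dB

Weight each interval's intensity by its duration and average over T = 15.4 h:
Σ tᵢ·10^(Lᵢ/10) = 5.4·10^(74/10) + 5.8·10^(83/10) + 0.7·10^(89/10) + 3.5·10^(78/10) = 2.070e+09.
L_eq = 10·log₁₀(2.070e+09/15.4) = 81.28 dB.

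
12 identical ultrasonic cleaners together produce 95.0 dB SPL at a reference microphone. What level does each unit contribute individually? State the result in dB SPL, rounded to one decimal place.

84.2 dB SPL

12 equal contributions raise the level by 10·log₁₀ 12 = 10.792 dB, so each unit alone gives 95.0 − 10.792.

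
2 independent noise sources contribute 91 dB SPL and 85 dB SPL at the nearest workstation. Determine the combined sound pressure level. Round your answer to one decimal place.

92.0 dB SPL

For uncorrelated sources the intensities add, so convert each level to linear form, sum, and take 10·log₁₀ of the total.
Σ 10^(L/10) = 10^(91/10) + 10^(85/10) = 1.575e+09.
L_total = 10·log₁₀(1.575e+09) = 91.97 dB SPL.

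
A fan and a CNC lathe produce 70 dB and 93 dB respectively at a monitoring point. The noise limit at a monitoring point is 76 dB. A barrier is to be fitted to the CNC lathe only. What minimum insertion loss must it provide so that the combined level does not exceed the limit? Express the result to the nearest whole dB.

Fixed contribution from the other source: Σ 10^(L/10) = 10^(70/10) = 1.000e+07 (70.00 dB).
The limit corresponds to 10^(76/10) = 3.981e+07; subtracting the fixed part leaves 2.981e+07 for the CNC lathe, i.e. 74.74 dB.
So the CNC lathe must be reduced from 93 to 74.74 dB: IL = 18.26 dB.

18 dB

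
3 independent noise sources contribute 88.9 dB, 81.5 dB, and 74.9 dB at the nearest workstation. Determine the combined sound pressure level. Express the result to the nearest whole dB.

90 dB

Incoherent sources combine by intensity addition: L_total = 10·log₁₀(Σ 10^(L_i/10)).
Σ 10^(L/10) = 10^(88.9/10) + 10^(81.5/10) + 10^(74.9/10) = 9.484e+08.
L_total = 10·log₁₀(9.484e+08) = 89.77 dB.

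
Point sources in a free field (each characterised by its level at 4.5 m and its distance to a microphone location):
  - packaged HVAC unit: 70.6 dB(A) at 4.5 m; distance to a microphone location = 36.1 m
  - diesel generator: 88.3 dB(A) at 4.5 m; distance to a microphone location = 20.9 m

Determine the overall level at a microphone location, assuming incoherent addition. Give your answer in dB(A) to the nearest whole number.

75 dB(A)

First find each source's level at the receiver (point-source: −20·log₁₀(r/r_ref)), then combine on an intensity basis.
packaged HVAC unit: 70.6 − 20·log₁₀(36.1/4.5) = 70.6 − 18.09 = 52.51 dB(A).
diesel generator: 88.3 − 20·log₁₀(20.9/4.5) = 88.3 − 13.34 = 74.96 dB(A).
Σ 10^(L/10) = 3.152e+07 → L_total = 10·log₁₀(3.152e+07) = 74.99 dB(A).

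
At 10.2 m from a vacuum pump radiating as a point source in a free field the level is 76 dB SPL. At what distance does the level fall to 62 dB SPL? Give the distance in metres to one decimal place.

For a point source L₁ − L₂ = 20·log₁₀(r₂/r₁), so r₂ = r₁·10^((L₁−L₂)/20).
r₂ = 10.2·10^((76−62)/20) = 10.2·10^(14.0/20) = 51.12 m.

51.1 m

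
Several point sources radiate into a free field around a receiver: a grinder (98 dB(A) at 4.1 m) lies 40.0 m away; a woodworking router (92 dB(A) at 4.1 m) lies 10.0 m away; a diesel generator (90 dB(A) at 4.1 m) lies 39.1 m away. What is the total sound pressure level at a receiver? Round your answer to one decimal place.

85.4 dB(A)

Apply inverse-square spreading to bring every level to the receiver, then sum 10^(L/10).
grinder: 98 − 20·log₁₀(40.0/4.1) = 98 − 19.79 = 78.21 dB(A).
woodworking router: 92 − 20·log₁₀(10.0/4.1) = 92 − 7.74 = 84.26 dB(A).
diesel generator: 90 − 20·log₁₀(39.1/4.1) = 90 − 19.59 = 70.41 dB(A).
Σ 10^(L/10) = 3.437e+08 → L_total = 10·log₁₀(3.437e+08) = 85.36 dB(A).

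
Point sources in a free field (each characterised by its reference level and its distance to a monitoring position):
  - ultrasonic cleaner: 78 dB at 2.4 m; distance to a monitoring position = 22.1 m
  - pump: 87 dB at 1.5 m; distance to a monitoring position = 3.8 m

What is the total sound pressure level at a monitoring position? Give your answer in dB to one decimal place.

79.0 dB

Apply inverse-square spreading to bring every level to the receiver, then sum 10^(L/10).
ultrasonic cleaner: 78 − 20·log₁₀(22.1/2.4) = 78 − 19.28 = 58.72 dB.
pump: 87 − 20·log₁₀(3.8/1.5) = 87 − 8.07 = 78.93 dB.
Σ 10^(L/10) = 7.884e+07 → L_total = 10·log₁₀(7.884e+07) = 78.97 dB.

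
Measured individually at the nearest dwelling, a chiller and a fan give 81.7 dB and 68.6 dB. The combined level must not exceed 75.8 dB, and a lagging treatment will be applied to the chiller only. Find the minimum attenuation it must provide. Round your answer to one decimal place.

6.8 dB

The untreated sources together contribute 10^(68.6/10) = 7.244e+06, i.e. 68.60 dB.
The limit corresponds to 10^(75.8/10) = 3.802e+07; subtracting the fixed part leaves 3.077e+07 for the chiller, i.e. 74.88 dB.
So the chiller must be reduced from 81.7 to 74.88 dB: IL = 6.82 dB.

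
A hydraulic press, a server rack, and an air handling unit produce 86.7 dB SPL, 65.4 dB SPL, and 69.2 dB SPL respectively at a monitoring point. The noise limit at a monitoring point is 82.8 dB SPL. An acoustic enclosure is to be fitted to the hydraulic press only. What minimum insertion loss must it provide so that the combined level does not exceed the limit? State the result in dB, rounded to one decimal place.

The untreated sources together contribute 10^(65.4/10) + 10^(69.2/10) = 1.179e+07, i.e. 70.71 dB SPL.
To meet 82.8 dB SPL overall, the treated hydraulic press may contribute at most 10^(82.8/10) − 1.179e+07 = 1.788e+08, i.e. 82.52 dB SPL.
So the hydraulic press must be reduced from 86.7 to 82.52 dB SPL: IL = 4.18 dB.

4.2 dB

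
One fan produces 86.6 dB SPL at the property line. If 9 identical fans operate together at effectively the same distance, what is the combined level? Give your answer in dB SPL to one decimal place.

L_total = L₁ + 10·log₁₀ N for N identical incoherent sources.
L_total = 86.6 + 10·log₁₀(9) = 86.6 + 9.542 = 96.14 dB SPL.

96.1 dB SPL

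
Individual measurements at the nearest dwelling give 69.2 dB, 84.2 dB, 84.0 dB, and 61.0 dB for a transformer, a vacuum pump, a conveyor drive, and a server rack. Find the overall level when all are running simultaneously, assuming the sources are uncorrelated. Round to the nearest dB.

For uncorrelated sources the intensities add, so convert each level to linear form, sum, and take 10·log₁₀ of the total.
Σ 10^(L/10) = 10^(69.2/10) + 10^(84.2/10) + 10^(84.0/10) + 10^(61.0/10) = 5.238e+08.
L_total = 10·log₁₀(5.238e+08) = 87.19 dB.

87 dB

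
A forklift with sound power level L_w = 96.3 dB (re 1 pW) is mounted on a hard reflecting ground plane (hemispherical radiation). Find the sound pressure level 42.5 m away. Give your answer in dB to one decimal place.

L_p = L_w − 10·log₁₀(2π·r²) with r = 42.5 m.
2π·r² = 1.135e+04 m², 10·log₁₀ of that is 40.550 dB.
L_p = 96.3 − 40.550 = 55.75 dB.

55.8 dB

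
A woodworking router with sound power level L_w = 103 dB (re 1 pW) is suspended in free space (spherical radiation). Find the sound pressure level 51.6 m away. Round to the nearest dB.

Free-field spherical radiation: L_p = L_w − 10·log₁₀(4π·r²), r = 51.6 m.
4π·r² = 3.346e+04 m², 10·log₁₀ of that is 45.245 dB.
L_p = 103 − 45.245 = 57.75 dB.

58 dB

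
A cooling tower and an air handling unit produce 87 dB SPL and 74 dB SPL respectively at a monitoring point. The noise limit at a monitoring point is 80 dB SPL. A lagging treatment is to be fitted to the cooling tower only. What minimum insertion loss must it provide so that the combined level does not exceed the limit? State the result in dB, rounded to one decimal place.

8.3 dB

Fixed contribution from the other source: Σ 10^(L/10) = 10^(74/10) = 2.512e+07 (74.00 dB SPL).
The limit corresponds to 10^(80/10) = 1.000e+08; subtracting the fixed part leaves 7.488e+07 for the cooling tower, i.e. 78.74 dB SPL.
So the cooling tower must be reduced from 87 to 78.74 dB SPL: IL = 8.26 dB.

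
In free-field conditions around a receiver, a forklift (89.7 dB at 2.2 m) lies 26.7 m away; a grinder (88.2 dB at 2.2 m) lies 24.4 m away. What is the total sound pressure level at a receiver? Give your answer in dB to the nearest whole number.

Apply inverse-square spreading to bring every level to the receiver, then sum 10^(L/10).
forklift: 89.7 − 20·log₁₀(26.7/2.2) = 89.7 − 21.68 = 68.02 dB.
grinder: 88.2 − 20·log₁₀(24.4/2.2) = 88.2 − 20.90 = 67.30 dB.
Σ 10^(L/10) = 1.171e+07 → L_total = 10·log₁₀(1.171e+07) = 70.68 dB.

71 dB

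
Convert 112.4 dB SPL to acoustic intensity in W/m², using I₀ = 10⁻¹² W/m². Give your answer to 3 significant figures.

0.174 W/m²

L = 10·log₁₀(I/I₀) ⇒ I = I₀·10^(L/10) = 10⁻¹² × 10^11.24.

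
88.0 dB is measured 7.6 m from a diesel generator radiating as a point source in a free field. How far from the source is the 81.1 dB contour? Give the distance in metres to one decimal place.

16.8 m

For a point source L₁ − L₂ = 20·log₁₀(r₂/r₁), so r₂ = r₁·10^((L₁−L₂)/20).
r₂ = 7.6·10^((88.0−81.1)/20) = 7.6·10^(6.9/20) = 16.82 m.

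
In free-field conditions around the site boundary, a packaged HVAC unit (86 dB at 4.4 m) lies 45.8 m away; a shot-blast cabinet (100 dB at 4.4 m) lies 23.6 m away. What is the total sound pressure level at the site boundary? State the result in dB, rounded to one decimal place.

85.5 dB

Apply inverse-square spreading to bring every level to the receiver, then sum 10^(L/10).
packaged HVAC unit: 86 − 20·log₁₀(45.8/4.4) = 86 − 20.35 = 65.65 dB.
shot-blast cabinet: 100 − 20·log₁₀(23.6/4.4) = 100 − 14.59 = 85.41 dB.
Σ 10^(L/10) = 3.513e+08 → L_total = 10·log₁₀(3.513e+08) = 85.46 dB.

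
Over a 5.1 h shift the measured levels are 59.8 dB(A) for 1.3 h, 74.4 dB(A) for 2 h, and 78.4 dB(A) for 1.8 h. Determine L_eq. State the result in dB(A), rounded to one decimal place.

75.5 dB(A)

The energy average is taken in the linear domain: L_eq = 10·log₁₀[(Σ tᵢ·10^(Lᵢ/10))/T], T = 5.1 h.
Σ tᵢ·10^(Lᵢ/10) = 1.3·10^(59.8/10) + 2·10^(74.4/10) + 1.8·10^(78.4/10) = 1.809e+08.
L_eq = 10·log₁₀(1.809e+08/5.1) = 75.50 dB(A).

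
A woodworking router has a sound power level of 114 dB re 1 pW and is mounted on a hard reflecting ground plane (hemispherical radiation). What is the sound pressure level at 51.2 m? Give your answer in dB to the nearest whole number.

72 dB

Free-field hemispherical radiation: L_p = L_w − 10·log₁₀(2π·r²), r = 51.2 m.
2π·r² = 1.647e+04 m², 10·log₁₀ of that is 42.167 dB.
L_p = 114 − 42.167 = 71.83 dB.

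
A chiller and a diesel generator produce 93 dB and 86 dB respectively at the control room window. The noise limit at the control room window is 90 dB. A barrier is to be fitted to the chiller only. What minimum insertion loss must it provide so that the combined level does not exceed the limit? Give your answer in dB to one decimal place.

Everything except the chiller sums to 10^(86/10) = 3.981e+08 in linear terms, 86.00 dB.
To meet 90 dB overall, the treated chiller may contribute at most 10^(90/10) − 3.981e+08 = 6.019e+08, i.e. 87.80 dB.
So the chiller must be reduced from 93 to 87.80 dB: IL = 5.20 dB.

5.2 dB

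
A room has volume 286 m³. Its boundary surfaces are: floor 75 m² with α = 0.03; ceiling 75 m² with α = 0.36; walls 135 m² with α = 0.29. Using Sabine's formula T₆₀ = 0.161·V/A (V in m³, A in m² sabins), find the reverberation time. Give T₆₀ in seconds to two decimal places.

Summing Sᵢαᵢ: 75·0.03 + 75·0.36 + 135·0.29 = 68.40 m².
T₆₀ = 0.161·V/A = 0.161·286/68.40 = 0.673 s.

0.67 s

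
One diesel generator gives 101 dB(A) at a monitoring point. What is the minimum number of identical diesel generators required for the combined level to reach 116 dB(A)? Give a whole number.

32

Need L₁ + 10·log₁₀ N ≥ 116, i.e. log₁₀ N ≥ 1.50.
N ≥ 10^(15.0/10) = 31.623, so N = 32.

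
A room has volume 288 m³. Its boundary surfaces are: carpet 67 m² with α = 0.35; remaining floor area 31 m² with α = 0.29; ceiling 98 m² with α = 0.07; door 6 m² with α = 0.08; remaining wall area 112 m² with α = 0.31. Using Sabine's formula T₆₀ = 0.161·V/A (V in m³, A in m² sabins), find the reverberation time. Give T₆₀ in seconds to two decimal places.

0.62 s

Summing Sᵢαᵢ: 67·0.35 + 31·0.29 + 98·0.07 + 6·0.08 + 112·0.31 = 74.50 m².
T₆₀ = 0.161 × 288 / 74.50 = 0.622 s.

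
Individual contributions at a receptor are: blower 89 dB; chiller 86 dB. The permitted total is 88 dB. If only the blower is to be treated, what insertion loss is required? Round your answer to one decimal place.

Fixed contribution from the other source: Σ 10^(L/10) = 10^(86/10) = 3.981e+08 (86.00 dB).
The limit corresponds to 10^(88/10) = 6.310e+08; subtracting the fixed part leaves 2.329e+08 for the blower, i.e. 83.67 dB.
Required insertion loss = 89 − 83.67 = 5.33 dB.

5.3 dB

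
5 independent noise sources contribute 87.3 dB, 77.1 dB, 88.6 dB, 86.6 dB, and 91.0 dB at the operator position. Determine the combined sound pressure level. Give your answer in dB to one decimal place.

94.8 dB

Incoherent sources combine by intensity addition: L_total = 10·log₁₀(Σ 10^(L_i/10)).
Σ 10^(L/10) = 10^(87.3/10) + 10^(77.1/10) + 10^(88.6/10) + 10^(86.6/10) + 10^(91.0/10) = 3.029e+09.
L_total = 10·log₁₀(3.029e+09) = 94.81 dB.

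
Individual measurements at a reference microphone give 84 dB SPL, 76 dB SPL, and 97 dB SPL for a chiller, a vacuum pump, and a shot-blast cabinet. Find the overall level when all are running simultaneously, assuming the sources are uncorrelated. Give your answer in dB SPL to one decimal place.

97.2 dB SPL

Incoherent sources combine by intensity addition: L_total = 10·log₁₀(Σ 10^(L_i/10)).
Σ 10^(L/10) = 10^(84/10) + 10^(76/10) + 10^(97/10) = 5.303e+09.
L_total = 10·log₁₀(5.303e+09) = 97.25 dB SPL.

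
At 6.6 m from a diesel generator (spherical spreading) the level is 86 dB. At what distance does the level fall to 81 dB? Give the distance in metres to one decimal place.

Point-source spreading drops the level by 20·log₁₀(r₂/r₁); inverting, r₂/r₁ = 10^(ΔL/20).
r₂ = 6.6·10^((86−81)/20) = 6.6·10^(5.0/20) = 11.74 m.

11.7 m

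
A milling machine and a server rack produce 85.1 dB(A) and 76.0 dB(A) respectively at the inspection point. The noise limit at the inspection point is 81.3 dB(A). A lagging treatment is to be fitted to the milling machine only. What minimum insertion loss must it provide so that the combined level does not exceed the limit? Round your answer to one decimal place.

5.3 dB

Fixed contribution from the other source: Σ 10^(L/10) = 10^(76.0/10) = 3.981e+07 (76.00 dB(A)).
To meet 81.3 dB(A) overall, the treated milling machine may contribute at most 10^(81.3/10) − 3.981e+07 = 9.509e+07, i.e. 79.78 dB(A).
So the milling machine must be reduced from 85.1 to 79.78 dB(A): IL = 5.32 dB.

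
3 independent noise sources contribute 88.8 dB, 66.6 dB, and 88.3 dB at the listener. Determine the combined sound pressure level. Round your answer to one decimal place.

91.6 dB

Incoherent sources combine by intensity addition: L_total = 10·log₁₀(Σ 10^(L_i/10)).
Σ 10^(L/10) = 10^(88.8/10) + 10^(66.6/10) + 10^(88.3/10) = 1.439e+09.
L_total = 10·log₁₀(1.439e+09) = 91.58 dB.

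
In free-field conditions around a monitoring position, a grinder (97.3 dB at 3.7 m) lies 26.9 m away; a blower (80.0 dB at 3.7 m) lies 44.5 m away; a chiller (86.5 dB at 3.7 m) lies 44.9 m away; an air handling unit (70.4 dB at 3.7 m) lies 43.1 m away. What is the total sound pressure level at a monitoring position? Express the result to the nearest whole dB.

Propagate each source to the receiver with L = L_ref − 20·log₁₀(r/r_ref), then add intensities.
grinder: 97.3 − 20·log₁₀(26.9/3.7) = 97.3 − 17.23 = 80.07 dB.
blower: 80.0 − 20·log₁₀(44.5/3.7) = 80.0 − 21.60 = 58.40 dB.
chiller: 86.5 − 20·log₁₀(44.9/3.7) = 86.5 − 21.68 = 64.82 dB.
air handling unit: 70.4 − 20·log₁₀(43.1/3.7) = 70.4 − 21.33 = 49.07 dB.
Σ 10^(L/10) = 1.054e+08 → L_total = 10·log₁₀(1.054e+08) = 80.23 dB.

80 dB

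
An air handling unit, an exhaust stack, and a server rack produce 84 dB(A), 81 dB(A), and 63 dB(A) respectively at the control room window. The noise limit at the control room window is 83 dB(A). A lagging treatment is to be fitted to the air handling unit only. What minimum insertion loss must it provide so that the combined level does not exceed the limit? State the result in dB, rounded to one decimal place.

Everything except the air handling unit sums to 10^(81/10) + 10^(63/10) = 1.279e+08 in linear terms, 81.07 dB(A).
To meet 83 dB(A) overall, the treated air handling unit may contribute at most 10^(83/10) − 1.279e+08 = 7.164e+07, i.e. 78.55 dB(A).
Required insertion loss = 84 − 78.55 = 5.45 dB.

5.4 dB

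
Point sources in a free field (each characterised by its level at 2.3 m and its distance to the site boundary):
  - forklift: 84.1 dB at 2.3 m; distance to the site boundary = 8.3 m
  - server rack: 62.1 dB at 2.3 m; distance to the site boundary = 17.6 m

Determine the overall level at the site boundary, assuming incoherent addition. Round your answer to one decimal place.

73.0 dB

First find each source's level at the receiver (point-source: −20·log₁₀(r/r_ref)), then combine on an intensity basis.
forklift: 84.1 − 20·log₁₀(8.3/2.3) = 84.1 − 11.15 = 72.95 dB.
server rack: 62.1 − 20·log₁₀(17.6/2.3) = 62.1 − 17.68 = 44.42 dB.
Σ 10^(L/10) = 1.977e+07 → L_total = 10·log₁₀(1.977e+07) = 72.96 dB.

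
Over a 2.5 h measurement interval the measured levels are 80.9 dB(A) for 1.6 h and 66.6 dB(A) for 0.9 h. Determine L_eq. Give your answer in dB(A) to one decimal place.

The energy average is taken in the linear domain: L_eq = 10·log₁₀[(Σ tᵢ·10^(Lᵢ/10))/T], T = 2.5 h.
Σ tᵢ·10^(Lᵢ/10) = 1.6·10^(80.9/10) + 0.9·10^(66.6/10) = 2.010e+08.
L_eq = 10·log₁₀(2.010e+08/2.5) = 79.05 dB(A).

79.1 dB(A)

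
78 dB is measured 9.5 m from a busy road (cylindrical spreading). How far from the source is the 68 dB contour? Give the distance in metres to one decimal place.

95.0 m

The 10.0 dB drop corresponds to a distance ratio of 10^(10.0/10) for a line source.
r₂ = 9.5·10^((78−68)/10) = 9.5·10^(10.0/10) = 95.00 m.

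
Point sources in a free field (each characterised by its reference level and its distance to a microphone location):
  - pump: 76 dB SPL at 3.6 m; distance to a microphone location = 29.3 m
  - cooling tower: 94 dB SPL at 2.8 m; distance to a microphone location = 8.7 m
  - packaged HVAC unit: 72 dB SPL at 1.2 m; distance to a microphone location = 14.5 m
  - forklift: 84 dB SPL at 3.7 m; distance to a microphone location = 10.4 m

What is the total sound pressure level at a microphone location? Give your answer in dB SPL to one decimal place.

84.7 dB SPL

First find each source's level at the receiver (point-source: −20·log₁₀(r/r_ref)), then combine on an intensity basis.
pump: 76 − 20·log₁₀(29.3/3.6) = 76 − 18.21 = 57.79 dB SPL.
cooling tower: 94 − 20·log₁₀(8.7/2.8) = 94 − 9.85 = 84.15 dB SPL.
packaged HVAC unit: 72 − 20·log₁₀(14.5/1.2) = 72 − 21.64 = 50.36 dB SPL.
forklift: 84 − 20·log₁₀(10.4/3.7) = 84 − 8.98 = 75.02 dB SPL.
Σ 10^(L/10) = 2.927e+08 → L_total = 10·log₁₀(2.927e+08) = 84.66 dB SPL.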